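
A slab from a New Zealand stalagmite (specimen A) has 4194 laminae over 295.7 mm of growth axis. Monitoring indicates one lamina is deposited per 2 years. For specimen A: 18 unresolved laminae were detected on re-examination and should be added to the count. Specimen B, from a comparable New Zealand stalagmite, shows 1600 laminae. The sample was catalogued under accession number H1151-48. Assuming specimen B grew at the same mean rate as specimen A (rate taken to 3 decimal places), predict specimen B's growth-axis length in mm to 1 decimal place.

Specimen A: correcting the raw count gives 4194 + 18 = 4212 true laminae.
Specimen A: at 2 years per lamina, 4212 × 2 = 8424 years.
A: Mean rate = 295.7 mm / 8424 years ≈ 0.035 mm/year.
Specimen B: at 2 years per lamina, 1600 × 2 = 3200 years. For B, 0.035 mm/year × 3200 years = 112.0 mm.

112.0 mm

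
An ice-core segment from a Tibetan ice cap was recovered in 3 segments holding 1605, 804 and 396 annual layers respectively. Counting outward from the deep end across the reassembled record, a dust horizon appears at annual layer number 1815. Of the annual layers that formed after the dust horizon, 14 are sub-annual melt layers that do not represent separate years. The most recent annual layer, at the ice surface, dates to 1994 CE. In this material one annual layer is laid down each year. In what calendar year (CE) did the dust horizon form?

Total annual layers = 1605 + 804 + 396 = 2805.
The dust horizon sits at annual layer 1815 from the deep end, so 2805 − 1815 = 990 annual layers formed after it.
Excluding 14 false annual layers: 990 − 14 = 976.
The annual layer at the ice surface is 1994 CE, so the dust horizon dates to 1994 − 976 = 1018 CE.

1018 CE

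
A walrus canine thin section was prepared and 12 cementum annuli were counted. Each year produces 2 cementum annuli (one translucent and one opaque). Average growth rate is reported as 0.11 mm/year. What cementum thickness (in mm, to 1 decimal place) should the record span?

12 cementum annuli at 2 per year is 12 / 2 = 6 years.
Length ≈ 0.11 × 6 = 0.7 mm.

0.7 mm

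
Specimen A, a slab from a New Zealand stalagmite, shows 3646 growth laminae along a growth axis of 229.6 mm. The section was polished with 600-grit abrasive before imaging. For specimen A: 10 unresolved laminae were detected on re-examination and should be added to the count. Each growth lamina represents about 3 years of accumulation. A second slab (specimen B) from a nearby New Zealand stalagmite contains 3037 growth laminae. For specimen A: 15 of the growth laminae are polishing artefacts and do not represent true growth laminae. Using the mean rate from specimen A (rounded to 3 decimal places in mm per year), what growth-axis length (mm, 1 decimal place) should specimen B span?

Specimen A: adjusted count: 3646 − 15 + 10 = 3641 growth laminae.
Specimen A: at 3 years per growth lamina, 3641 × 3 = 10923 years.
A: Extension rate ≈ 229.6 / 10923 = 0.021 mm/yr.
Specimen B: multiplying by 3 years per growth lamina: 3037 × 3 = 9111 years. Length of B = 0.021 × 9111 = 191.3 mm.

191.3 mm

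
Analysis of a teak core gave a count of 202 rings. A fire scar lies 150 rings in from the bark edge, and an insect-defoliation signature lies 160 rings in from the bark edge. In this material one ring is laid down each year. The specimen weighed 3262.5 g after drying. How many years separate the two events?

10 years

Separation: 160 − 150 = 10 rings.
That is 10 years at one ring per year.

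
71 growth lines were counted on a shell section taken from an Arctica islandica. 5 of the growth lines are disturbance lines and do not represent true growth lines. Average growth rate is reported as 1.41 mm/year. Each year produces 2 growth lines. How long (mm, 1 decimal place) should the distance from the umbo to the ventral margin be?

True growth line count = 71 − 5 = 66.
With 2 growth lines per year, 66 / 2 = 33 years.
Length ≈ 1.41 × 33 = 46.5 mm.

46.5 mm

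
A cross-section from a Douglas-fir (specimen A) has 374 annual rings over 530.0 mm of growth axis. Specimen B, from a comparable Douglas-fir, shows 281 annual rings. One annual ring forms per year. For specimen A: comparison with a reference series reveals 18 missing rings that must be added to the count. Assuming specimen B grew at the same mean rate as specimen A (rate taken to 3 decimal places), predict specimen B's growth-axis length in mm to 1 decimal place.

379.9 mm

Specimen A: after corrections the count is 374 + 18 = 392 annual rings.
A: Mean rate = 530.0 mm / 392 years ≈ 1.352 mm/yr.
For B, 1.352 mm/year × 281 years = 379.9 mm.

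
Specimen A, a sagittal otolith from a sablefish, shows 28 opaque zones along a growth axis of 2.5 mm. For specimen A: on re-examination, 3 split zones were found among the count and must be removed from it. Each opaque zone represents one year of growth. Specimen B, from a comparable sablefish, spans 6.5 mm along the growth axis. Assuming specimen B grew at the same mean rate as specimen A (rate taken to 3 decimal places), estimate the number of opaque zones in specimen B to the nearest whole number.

65 opaque zones

Specimen A: true opaque zone count = 28 − 3 = 25.
A: Extension rate ≈ 2.5 / 25 = 0.100 mm per year.
B spans 6.5 / 0.100 = 65.00 years ≈ 65 opaque zones.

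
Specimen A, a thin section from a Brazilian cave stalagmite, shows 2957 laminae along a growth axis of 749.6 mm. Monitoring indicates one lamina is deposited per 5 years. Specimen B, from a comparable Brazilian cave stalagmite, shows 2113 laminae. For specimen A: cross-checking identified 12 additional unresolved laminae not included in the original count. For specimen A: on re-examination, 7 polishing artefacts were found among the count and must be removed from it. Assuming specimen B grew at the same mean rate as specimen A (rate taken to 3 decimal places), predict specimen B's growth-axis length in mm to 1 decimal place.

Specimen A: after corrections the count is 2957 − 7 + 12 = 2962 laminae.
Specimen A: 2962 laminae at 5 years each span 2962 × 5 = 14810 years.
A: Extension rate ≈ 749.6 / 14810 = 0.051 mm per year.
Specimen B: at 5 years per lamina, 2113 × 5 = 10565 years. B's length ≈ 0.051 × 10565 = 538.8 mm.

538.8 mm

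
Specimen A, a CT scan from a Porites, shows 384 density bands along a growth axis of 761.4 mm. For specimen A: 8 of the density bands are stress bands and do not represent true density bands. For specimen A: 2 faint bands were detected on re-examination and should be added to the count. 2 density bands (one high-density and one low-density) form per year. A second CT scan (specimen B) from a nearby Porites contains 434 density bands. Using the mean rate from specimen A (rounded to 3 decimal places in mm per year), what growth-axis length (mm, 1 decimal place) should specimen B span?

Specimen A: true density band count = 384 − 8 + 2 = 378.
Specimen A: dividing by 2 density bands per year: 378 / 2 = 189 years.
A: Mean rate = 761.4 mm / 189 years ≈ 4.029 mm per year.
Specimen B: 434 density bands at 2 per year is 434 / 2 = 217 years. Length of B = 4.029 × 217 = 874.3 mm.

874.3 mm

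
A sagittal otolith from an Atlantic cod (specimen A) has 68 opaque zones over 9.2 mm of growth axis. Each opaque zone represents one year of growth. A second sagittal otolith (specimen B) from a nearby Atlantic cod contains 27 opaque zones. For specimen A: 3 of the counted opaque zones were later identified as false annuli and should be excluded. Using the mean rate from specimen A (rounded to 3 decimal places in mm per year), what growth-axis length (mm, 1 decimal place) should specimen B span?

3.8 mm

Specimen A: adjusted count: 68 − 3 = 65 opaque zones.
A: Extension rate ≈ 9.2 / 65 = 0.142 mm/year.
Length of B = 0.142 × 27 = 3.8 mm.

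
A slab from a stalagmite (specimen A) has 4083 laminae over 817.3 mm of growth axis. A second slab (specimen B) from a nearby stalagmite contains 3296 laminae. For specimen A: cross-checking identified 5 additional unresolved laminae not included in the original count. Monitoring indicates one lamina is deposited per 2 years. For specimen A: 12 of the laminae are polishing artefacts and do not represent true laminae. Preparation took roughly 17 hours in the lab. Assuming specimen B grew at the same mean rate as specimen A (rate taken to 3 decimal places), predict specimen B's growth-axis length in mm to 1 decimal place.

Specimen A: after corrections the count is 4083 − 12 + 5 = 4076 laminae.
Specimen A: at 2 years per lamina, 4076 × 2 = 8152 years.
A: 817.3 mm over 8152 years gives 817.3 / 8152 ≈ 0.100 mm per year.
Specimen B: multiplying by 2 years per lamina: 3296 × 2 = 6592 years. For B, 0.100 mm/year × 6592 years = 659.2 mm.

659.2 mm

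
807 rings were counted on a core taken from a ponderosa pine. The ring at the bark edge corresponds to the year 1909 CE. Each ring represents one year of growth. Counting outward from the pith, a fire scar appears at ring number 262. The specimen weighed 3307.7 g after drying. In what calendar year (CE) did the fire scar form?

1364 CE

The fire scar sits at ring 262 from the pith, so 807 − 262 = 545 rings formed after it.
Counting back 545 years from 1909 CE places the fire scar in 1909 − 545 = 1364 CE.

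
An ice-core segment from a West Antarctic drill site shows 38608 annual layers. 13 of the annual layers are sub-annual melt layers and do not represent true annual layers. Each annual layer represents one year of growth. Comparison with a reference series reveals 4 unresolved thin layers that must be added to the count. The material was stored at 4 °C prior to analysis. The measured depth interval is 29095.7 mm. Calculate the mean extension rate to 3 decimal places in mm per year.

Correcting the raw count gives 38608 − 13 + 4 = 38599 true annual layers.
Extension rate ≈ 29095.7 / 38599 = 0.754 mm per year.

0.754 mm per year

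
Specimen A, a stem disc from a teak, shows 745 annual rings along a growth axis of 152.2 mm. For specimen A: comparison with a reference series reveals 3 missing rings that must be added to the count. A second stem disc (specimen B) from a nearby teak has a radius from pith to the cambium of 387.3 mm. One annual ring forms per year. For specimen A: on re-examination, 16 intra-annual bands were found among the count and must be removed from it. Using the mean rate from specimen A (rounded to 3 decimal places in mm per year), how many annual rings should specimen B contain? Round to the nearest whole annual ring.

Specimen A: true annual ring count = 745 − 16 + 3 = 732.
A: 152.2 mm over 732 years gives 152.2 / 732 ≈ 0.208 mm/year.
Specimen B: 387.3 mm / 0.208 mm per year = 1862.02 years ≈ 1862 annual rings.

1862 annual rings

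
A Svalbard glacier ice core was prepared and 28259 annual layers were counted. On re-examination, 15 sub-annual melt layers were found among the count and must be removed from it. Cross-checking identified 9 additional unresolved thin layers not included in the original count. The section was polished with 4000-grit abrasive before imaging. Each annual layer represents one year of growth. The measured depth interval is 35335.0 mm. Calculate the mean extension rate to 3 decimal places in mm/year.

1.251 mm/year

Adjusted count: 28259 − 15 + 9 = 28253 annual layers.
Extension rate ≈ 35335.0 / 28253 = 1.251 mm/year.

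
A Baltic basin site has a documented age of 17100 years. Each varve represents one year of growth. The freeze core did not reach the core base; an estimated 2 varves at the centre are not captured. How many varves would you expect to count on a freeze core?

17098 varves

Expected varves over 17100 years: 17100.
Subtracting the 2 varves not captured gives 17100 − 2 = 17098 varves in the record.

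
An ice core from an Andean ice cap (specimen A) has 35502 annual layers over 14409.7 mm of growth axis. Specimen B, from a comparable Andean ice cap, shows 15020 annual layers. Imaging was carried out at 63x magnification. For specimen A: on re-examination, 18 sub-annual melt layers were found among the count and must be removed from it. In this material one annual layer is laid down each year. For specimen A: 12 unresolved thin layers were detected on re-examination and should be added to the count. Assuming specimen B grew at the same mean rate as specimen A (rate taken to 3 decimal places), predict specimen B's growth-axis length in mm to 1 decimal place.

6098.1 mm

Specimen A: correcting the raw count gives 35502 − 18 + 12 = 35496 true annual layers.
A: Mean rate = 14409.7 mm / 35496 years ≈ 0.406 mm/yr.
Length of B = 0.406 × 15020 = 6098.1 mm.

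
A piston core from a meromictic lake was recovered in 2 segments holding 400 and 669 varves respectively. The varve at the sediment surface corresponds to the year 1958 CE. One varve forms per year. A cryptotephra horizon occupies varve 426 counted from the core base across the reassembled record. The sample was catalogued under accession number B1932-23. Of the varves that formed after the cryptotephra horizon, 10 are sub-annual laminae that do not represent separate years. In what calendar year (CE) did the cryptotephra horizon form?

1325 CE

Total varves = 400 + 669 = 1069.
The cryptotephra horizon sits at varve 426 from the core base, so 1069 − 426 = 643 varves formed after it.
Excluding 10 false varves: 643 − 10 = 633.
1958 − 633 = 1325 CE.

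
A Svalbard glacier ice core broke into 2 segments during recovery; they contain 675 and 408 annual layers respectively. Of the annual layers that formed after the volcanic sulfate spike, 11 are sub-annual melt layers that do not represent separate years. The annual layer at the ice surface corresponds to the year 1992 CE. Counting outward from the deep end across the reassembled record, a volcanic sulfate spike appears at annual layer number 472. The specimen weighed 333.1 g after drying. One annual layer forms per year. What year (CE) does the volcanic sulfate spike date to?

Total annual layers = 675 + 408 = 1083.
The volcanic sulfate spike sits at annual layer 472 from the deep end, so 1083 − 472 = 611 annual layers formed after it.
Excluding 11 false annual layers: 611 − 11 = 600.
1992 − 600 = 1392 CE.

1392 CE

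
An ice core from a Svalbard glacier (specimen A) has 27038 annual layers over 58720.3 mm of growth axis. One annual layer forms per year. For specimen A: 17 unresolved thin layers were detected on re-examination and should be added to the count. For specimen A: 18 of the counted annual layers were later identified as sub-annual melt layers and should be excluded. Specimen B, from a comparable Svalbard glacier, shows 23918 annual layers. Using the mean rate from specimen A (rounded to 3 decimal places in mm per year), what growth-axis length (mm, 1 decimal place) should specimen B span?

51949.9 mm

Specimen A: correcting the raw count gives 27038 − 18 + 17 = 27037 true annual layers.
A: Extension rate ≈ 58720.3 / 27037 = 2.172 mm/year.
For B, 2.172 mm/year × 23918 years = 51949.9 mm.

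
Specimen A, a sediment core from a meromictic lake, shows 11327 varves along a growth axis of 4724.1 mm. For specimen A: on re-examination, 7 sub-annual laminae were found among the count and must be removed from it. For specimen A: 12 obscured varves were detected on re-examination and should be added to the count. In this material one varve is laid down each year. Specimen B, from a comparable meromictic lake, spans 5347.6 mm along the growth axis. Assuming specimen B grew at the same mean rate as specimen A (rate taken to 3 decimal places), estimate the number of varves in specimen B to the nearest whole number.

12824 varves

Specimen A: correcting the raw count gives 11327 − 7 + 12 = 11332 true varves.
A: Extension rate ≈ 4724.1 / 11332 = 0.417 mm/yr.
For B, 5347.6 / 0.417 = 12823.98 years ≈ 12824 varves.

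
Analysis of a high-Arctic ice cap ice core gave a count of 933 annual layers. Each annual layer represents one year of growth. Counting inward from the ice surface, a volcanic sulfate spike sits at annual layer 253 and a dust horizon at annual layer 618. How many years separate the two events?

365 years

The two markers are separated by 618 − 253 = 365 annual layers.
At one annual layer per year, 365 years elapsed between them.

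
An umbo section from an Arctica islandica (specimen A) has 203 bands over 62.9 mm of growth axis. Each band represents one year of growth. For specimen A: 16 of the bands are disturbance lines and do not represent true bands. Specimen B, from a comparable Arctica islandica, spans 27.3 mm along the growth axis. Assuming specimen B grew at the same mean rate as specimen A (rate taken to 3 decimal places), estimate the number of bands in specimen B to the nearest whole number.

81 bands

Specimen A: adjusted count: 203 − 16 = 187 bands.
A: Mean rate = 62.9 mm / 187 years ≈ 0.336 mm/year.
For B, 27.3 / 0.336 = 81.25 years ≈ 81 bands.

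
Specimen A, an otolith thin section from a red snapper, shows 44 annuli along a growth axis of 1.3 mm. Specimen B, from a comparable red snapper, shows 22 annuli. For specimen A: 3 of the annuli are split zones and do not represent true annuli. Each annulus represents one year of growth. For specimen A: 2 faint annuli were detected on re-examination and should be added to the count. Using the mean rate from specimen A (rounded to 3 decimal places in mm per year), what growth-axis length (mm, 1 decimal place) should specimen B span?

0.7 mm

Specimen A: correcting the raw count gives 44 − 3 + 2 = 43 true annuli.
A: Extension rate ≈ 1.3 / 43 = 0.030 mm/yr.
Length of B = 0.030 × 22 = 0.7 mm.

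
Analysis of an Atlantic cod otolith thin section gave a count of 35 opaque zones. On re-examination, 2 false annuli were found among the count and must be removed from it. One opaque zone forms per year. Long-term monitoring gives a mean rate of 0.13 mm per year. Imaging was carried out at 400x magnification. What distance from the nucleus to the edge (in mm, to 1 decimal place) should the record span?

4.3 mm

After corrections the count is 35 − 2 = 33 opaque zones.
Length ≈ 0.13 × 33 = 4.3 mm.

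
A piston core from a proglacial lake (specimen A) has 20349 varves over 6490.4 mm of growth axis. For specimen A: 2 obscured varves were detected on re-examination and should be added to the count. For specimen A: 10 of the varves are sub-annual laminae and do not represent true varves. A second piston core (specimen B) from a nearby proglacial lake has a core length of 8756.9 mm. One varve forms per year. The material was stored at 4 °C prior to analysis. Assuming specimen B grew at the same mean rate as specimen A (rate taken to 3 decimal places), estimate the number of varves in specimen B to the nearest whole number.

27451 varves

Specimen A: true varve count = 20349 − 10 + 2 = 20341.
A: Mean rate = 6490.4 mm / 20341 years ≈ 0.319 mm/yr.
B spans 8756.9 / 0.319 = 27451.10 years ≈ 27451 varves.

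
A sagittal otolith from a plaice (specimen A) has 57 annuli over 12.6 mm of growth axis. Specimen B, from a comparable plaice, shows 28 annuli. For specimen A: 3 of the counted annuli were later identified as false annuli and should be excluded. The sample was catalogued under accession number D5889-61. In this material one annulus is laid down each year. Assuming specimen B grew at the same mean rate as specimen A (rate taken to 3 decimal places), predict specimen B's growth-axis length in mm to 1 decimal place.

6.5 mm

Specimen A: true annulus count = 57 − 3 = 54.
A: Extension rate ≈ 12.6 / 54 = 0.233 mm/yr.
Length of B = 0.233 × 28 = 6.5 mm.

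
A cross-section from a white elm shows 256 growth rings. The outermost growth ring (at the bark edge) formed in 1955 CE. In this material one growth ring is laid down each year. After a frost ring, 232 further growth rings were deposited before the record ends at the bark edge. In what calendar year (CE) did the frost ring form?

1723 CE

There are 232 growth rings younger than the frost ring.
1955 − 232 = 1723 CE.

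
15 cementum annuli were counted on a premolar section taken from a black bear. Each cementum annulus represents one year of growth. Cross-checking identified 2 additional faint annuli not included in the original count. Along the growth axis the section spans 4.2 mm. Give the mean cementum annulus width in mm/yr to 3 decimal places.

Adjusted count: 15 + 2 = 17 cementum annuli.
4.2 mm over 17 years gives 4.2 / 17 ≈ 0.247 mm/yr.

0.247 mm/yr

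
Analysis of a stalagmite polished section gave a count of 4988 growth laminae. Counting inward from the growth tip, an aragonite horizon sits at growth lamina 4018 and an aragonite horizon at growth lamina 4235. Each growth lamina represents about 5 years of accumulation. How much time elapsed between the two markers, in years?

1085 years

Separation: 4235 − 4018 = 217 growth laminae.
217 growth laminae at 5 years each span 217 × 5 = 1085 years.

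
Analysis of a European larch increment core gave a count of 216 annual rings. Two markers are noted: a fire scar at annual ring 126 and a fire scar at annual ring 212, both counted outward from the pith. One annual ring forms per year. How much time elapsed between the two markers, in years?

86 yr

Separation: 212 − 126 = 86 annual rings.
That is 86 years at one annual ring per year.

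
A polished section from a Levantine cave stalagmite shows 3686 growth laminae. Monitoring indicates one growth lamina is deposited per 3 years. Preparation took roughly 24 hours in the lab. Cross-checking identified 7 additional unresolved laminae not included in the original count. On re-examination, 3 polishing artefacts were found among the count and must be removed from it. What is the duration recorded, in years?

11070 years

After corrections the count is 3686 − 3 + 7 = 3690 growth laminae.
At 3 years per growth lamina, 3690 × 3 = 11070 years.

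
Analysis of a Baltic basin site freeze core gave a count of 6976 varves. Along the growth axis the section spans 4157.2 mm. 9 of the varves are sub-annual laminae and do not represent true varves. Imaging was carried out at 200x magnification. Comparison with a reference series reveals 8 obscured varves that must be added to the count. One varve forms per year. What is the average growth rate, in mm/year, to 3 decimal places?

0.596 mm/year

True varve count = 6976 − 9 + 8 = 6975.
Extension rate ≈ 4157.2 / 6975 = 0.596 mm/year.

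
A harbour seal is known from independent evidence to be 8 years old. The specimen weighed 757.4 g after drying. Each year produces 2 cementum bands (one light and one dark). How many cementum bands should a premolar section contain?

8 years at 2 cementum bands per year gives 8 × 2 = 16 cementum bands.
So 16 cementum bands should be present.

16 cementum bands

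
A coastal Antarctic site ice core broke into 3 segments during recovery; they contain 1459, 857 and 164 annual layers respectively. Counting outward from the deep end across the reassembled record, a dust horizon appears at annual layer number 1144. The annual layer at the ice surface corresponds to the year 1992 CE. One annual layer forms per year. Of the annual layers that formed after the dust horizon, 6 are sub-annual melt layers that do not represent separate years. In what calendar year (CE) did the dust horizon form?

Total annual layers = 1459 + 857 + 164 = 2480.
Between annual layer 1144 and the ice surface there are 2480 − 1144 = 1336 annual layers.
Removing the 6 false annual layers leaves 1336 − 6 = 1330 true annual layers beyond the dust horizon.
1992 − 1330 = 662 CE.

662 CE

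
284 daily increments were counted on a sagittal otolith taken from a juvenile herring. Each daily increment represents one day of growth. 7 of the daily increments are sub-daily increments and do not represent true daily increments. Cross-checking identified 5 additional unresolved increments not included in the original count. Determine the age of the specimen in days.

282 d

Adjusted count: 284 − 7 + 5 = 282 daily increments.
With a one-to-one daily increment periodicity this is 282 days.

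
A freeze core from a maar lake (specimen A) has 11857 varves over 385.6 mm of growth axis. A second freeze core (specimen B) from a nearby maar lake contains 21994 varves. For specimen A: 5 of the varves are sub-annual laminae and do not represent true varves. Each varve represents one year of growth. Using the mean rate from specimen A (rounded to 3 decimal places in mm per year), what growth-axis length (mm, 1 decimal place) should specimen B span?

725.8 mm

Specimen A: true varve count = 11857 − 5 = 11852.
A: Extension rate ≈ 385.6 / 11852 = 0.033 mm/year.
For B, 0.033 mm/year × 21994 years = 725.8 mm.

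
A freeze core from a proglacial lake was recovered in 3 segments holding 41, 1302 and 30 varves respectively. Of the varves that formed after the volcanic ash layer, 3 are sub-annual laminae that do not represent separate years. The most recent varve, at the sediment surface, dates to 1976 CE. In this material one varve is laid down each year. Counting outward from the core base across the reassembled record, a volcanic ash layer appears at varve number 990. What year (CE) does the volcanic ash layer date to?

1596 CE

Total varves = 41 + 1302 + 30 = 1373.
The volcanic ash layer sits at varve 990 from the core base, so 1373 − 990 = 383 varves formed after it.
Removing the 3 false varves leaves 383 − 3 = 380 true varves beyond the volcanic ash layer.
Counting back 380 years from 1976 CE places the volcanic ash layer in 1976 − 380 = 1596 CE.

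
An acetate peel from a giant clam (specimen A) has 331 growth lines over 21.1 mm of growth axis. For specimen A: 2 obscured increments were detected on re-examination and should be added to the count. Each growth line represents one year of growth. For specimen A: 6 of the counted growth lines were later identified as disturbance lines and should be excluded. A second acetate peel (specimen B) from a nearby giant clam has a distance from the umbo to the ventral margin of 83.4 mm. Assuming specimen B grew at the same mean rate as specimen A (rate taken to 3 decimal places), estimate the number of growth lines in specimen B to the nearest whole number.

Specimen A: true growth line count = 331 − 6 + 2 = 327.
A: Extension rate ≈ 21.1 / 327 = 0.065 mm/yr.
Specimen B: 83.4 mm / 0.065 mm per year = 1283.08 years ≈ 1283 growth lines.

1283 growth lines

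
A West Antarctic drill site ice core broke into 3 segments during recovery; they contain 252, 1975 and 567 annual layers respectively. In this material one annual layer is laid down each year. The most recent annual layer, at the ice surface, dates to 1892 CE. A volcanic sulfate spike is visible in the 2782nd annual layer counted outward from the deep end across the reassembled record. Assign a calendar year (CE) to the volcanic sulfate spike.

1880 CE

Total annual layers = 252 + 1975 + 567 = 2794.
2794 − 2782 = 12 annual layers lie beyond the volcanic sulfate spike toward the ice surface.
1892 − 12 = 1880 CE.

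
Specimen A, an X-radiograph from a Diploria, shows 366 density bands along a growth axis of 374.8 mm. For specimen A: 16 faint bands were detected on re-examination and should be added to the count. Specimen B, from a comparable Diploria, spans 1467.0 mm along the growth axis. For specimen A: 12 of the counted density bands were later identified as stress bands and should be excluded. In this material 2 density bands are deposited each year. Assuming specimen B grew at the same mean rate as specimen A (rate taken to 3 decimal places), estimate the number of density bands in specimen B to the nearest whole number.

Specimen A: after corrections the count is 366 − 12 + 16 = 370 density bands.
Specimen A: dividing by 2 density bands per year: 370 / 2 = 185 years.
A: Mean rate = 374.8 mm / 185 years ≈ 2.026 mm/year.
B spans 1467.0 / 2.026 = 724.09 years; at 2 density bands per year that is 724.09 × 2 ≈ 1448 density bands.

1448 density bands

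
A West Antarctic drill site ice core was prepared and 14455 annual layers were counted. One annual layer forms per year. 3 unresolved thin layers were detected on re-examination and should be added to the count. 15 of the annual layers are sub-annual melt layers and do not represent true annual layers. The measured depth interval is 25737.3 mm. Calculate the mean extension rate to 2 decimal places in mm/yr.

1.78 mm/yr

After corrections the count is 14455 − 15 + 3 = 14443 annual layers.
Extension rate ≈ 25737.3 / 14443 = 1.78 mm/yr.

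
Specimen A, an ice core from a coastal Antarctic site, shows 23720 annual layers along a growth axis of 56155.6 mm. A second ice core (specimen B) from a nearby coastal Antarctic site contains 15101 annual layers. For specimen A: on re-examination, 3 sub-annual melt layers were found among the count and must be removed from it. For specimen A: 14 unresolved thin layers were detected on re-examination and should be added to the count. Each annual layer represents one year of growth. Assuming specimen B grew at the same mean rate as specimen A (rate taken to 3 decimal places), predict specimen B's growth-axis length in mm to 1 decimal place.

35729.0 mm

Specimen A: adjusted count: 23720 − 3 + 14 = 23731 annual layers.
A: 56155.6 mm over 23731 years gives 56155.6 / 23731 ≈ 2.366 mm/yr.
Length of B = 2.366 × 15101 = 35729.0 mm.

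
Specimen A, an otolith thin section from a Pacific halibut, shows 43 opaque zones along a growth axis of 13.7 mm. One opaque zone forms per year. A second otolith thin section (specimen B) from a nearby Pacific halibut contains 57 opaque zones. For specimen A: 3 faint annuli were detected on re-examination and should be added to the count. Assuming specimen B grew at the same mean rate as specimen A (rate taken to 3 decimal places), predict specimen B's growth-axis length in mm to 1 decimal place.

Specimen A: after corrections the count is 43 + 3 = 46 opaque zones.
A: Extension rate ≈ 13.7 / 46 = 0.298 mm/yr.
For B, 0.298 mm/year × 57 years = 17.0 mm.

17.0 mm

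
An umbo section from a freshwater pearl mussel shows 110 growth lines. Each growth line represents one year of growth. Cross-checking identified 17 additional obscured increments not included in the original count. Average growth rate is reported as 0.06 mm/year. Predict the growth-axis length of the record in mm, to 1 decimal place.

Correcting the raw count gives 110 + 17 = 127 true growth lines.
Predicted length = 0.06 mm/year × 127 years = 7.6 mm.

7.6 mm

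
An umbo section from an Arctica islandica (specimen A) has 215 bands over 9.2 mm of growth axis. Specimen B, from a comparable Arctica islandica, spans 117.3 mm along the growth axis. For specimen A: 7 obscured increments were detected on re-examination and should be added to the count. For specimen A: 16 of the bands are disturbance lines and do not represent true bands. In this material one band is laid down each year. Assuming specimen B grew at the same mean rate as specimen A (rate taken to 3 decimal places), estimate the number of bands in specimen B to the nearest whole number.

Specimen A: true band count = 215 − 16 + 7 = 206.
A: 9.2 mm over 206 years gives 9.2 / 206 ≈ 0.045 mm per year.
B spans 117.3 / 0.045 = 2606.67 years ≈ 2607 bands.

2607 bands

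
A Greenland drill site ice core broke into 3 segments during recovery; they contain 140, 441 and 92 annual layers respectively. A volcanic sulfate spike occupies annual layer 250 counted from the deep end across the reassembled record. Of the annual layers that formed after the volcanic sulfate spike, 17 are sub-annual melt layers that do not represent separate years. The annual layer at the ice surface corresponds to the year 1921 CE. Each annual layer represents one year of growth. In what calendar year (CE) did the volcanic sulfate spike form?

Total annual layers = 140 + 441 + 92 = 673.
673 − 250 = 423 annual layers lie beyond the volcanic sulfate spike toward the ice surface.
Excluding 17 false annual layers: 423 − 17 = 406.
1921 − 406 = 1515 CE.

1515 CE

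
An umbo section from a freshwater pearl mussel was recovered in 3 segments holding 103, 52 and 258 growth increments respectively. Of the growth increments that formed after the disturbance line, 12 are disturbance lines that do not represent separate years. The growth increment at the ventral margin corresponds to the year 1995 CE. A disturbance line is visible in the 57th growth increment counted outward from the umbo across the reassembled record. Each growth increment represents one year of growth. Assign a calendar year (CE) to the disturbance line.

1651 CE

Total growth increments = 103 + 52 + 258 = 413.
Between growth increment 57 and the ventral margin there are 413 − 57 = 356 growth increments.
Removing the 12 false growth increments leaves 356 − 12 = 344 true growth increments beyond the disturbance line.
Counting back 344 years from 1995 CE places the disturbance line in 1995 − 344 = 1651 CE.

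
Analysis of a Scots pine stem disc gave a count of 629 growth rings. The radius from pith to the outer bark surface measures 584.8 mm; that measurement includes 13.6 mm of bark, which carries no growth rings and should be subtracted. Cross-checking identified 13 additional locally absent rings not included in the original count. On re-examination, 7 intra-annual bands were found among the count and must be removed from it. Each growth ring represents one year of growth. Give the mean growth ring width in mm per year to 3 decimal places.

0.900 mm per year

Correcting the raw count gives 629 − 7 + 13 = 635 true growth rings.
Net length = 584.8 − 13.6 = 571.2 mm.
Mean rate = 571.2 mm / 635 years ≈ 0.900 mm per year.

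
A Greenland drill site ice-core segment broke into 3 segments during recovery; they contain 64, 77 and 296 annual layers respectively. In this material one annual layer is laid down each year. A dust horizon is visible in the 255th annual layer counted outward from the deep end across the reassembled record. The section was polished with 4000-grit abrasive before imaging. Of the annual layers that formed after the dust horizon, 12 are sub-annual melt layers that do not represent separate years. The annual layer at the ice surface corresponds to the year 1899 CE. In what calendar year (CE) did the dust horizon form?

1729 CE

Total annual layers = 64 + 77 + 296 = 437.
437 − 255 = 182 annual layers lie beyond the dust horizon toward the ice surface.
Removing the 12 false annual layers leaves 182 − 12 = 170 true annual layers beyond the dust horizon.
1899 − 170 = 1729 CE.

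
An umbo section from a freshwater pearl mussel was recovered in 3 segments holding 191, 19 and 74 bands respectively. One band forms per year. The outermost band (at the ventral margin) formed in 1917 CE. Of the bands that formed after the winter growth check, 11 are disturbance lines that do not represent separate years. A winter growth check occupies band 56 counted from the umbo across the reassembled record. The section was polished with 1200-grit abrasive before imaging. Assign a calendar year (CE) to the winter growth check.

1700 CE

Total bands = 191 + 19 + 74 = 284.
The winter growth check sits at band 56 from the umbo, so 284 − 56 = 228 bands formed after it.
Excluding 11 false bands: 228 − 11 = 217.
Counting back 217 years from 1917 CE places the winter growth check in 1917 − 217 = 1700 CE.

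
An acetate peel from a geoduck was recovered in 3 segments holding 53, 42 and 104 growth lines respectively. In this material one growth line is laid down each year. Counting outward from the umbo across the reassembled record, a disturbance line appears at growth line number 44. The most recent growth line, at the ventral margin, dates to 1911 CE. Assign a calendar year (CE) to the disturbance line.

1756 CE

Total growth lines = 53 + 42 + 104 = 199.
199 − 44 = 155 growth lines lie beyond the disturbance line toward the ventral margin.
Counting back 155 years from 1911 CE places the disturbance line in 1911 − 155 = 1756 CE.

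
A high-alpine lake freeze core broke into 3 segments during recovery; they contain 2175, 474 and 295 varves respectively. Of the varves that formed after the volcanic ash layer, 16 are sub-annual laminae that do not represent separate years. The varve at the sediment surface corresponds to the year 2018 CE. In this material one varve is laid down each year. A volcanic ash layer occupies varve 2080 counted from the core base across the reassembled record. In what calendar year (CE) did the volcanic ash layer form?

1170 CE

Total varves = 2175 + 474 + 295 = 2944.
2944 − 2080 = 864 varves lie beyond the volcanic ash layer toward the sediment surface.
Excluding 16 false varves: 864 − 16 = 848.
The varve at the sediment surface is 2018 CE, so the volcanic ash layer dates to 2018 − 848 = 1170 CE.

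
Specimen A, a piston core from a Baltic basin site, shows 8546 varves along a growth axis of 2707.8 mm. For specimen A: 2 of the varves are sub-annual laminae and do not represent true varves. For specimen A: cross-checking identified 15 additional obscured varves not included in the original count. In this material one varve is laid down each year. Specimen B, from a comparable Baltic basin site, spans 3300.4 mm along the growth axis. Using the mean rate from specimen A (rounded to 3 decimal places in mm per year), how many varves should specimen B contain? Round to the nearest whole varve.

Specimen A: true varve count = 8546 − 2 + 15 = 8559.
A: Mean rate = 2707.8 mm / 8559 years ≈ 0.316 mm/year.
B spans 3300.4 / 0.316 = 10444.30 years ≈ 10444 varves.

10444 varves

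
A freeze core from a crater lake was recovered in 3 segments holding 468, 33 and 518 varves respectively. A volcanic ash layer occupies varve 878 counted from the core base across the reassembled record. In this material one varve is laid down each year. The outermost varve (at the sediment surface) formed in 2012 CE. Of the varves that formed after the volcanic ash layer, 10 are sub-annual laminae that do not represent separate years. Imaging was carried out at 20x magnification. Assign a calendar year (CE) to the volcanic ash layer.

1881 CE

Total varves = 468 + 33 + 518 = 1019.
1019 − 878 = 141 varves lie beyond the volcanic ash layer toward the sediment surface.
Excluding 10 false varves: 141 − 10 = 131.
Counting back 131 years from 2012 CE places the volcanic ash layer in 2012 − 131 = 1881 CE.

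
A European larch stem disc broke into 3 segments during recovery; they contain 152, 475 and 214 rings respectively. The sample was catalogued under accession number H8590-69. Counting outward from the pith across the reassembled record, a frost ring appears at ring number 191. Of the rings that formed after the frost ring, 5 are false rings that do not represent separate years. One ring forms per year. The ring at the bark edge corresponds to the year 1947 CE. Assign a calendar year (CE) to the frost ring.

Total rings = 152 + 475 + 214 = 841.
841 − 191 = 650 rings lie beyond the frost ring toward the bark edge.
650 − 5 false = 645 true rings after the frost ring.
Counting back 645 years from 1947 CE places the frost ring in 1947 − 645 = 1302 CE.

1302 CE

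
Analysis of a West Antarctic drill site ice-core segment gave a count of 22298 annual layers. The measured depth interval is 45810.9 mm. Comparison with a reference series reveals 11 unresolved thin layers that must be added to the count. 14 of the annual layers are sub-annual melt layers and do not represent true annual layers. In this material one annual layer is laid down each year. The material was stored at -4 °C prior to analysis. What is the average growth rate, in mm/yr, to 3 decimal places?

Correcting the raw count gives 22298 − 14 + 11 = 22295 true annual layers.
Mean rate = 45810.9 mm / 22295 years ≈ 2.055 mm/yr.

2.055 mm/yr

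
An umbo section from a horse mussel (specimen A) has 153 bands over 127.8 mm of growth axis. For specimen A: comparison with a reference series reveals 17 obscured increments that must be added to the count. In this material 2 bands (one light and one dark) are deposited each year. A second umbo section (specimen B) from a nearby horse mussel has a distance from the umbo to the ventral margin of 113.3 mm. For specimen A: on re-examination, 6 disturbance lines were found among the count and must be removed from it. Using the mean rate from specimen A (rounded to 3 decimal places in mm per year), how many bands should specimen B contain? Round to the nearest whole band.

Specimen A: true band count = 153 − 6 + 17 = 164.
Specimen A: with 2 bands per year, 164 / 2 = 82 years.
A: Mean rate = 127.8 mm / 82 years ≈ 1.559 mm/year.
B spans 113.3 / 1.559 = 72.67 years; at 2 bands per year that is 72.67 × 2 ≈ 145 bands.

145 bands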